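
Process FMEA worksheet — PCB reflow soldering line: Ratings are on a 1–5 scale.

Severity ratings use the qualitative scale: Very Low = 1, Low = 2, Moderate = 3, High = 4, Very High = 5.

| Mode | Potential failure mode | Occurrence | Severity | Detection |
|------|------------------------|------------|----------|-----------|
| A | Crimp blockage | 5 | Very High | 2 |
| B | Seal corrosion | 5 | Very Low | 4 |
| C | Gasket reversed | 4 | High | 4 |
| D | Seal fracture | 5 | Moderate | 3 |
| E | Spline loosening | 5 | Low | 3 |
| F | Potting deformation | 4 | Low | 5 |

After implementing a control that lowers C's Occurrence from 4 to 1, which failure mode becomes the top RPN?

RPN = Severity × Occurrence × Detection:
  A: 5 × 5 × 2 = 50
  B: 1 × 5 × 4 = 20
  C: 4 × 4 × 4 = 64
  D: 3 × 5 × 3 = 45
  E: 2 × 5 × 3 = 30
  F: 2 × 4 × 5 = 40
After action: C → 4 × 1 × 4 = 16.
Revised RPNs: A=50, D=45, F=40, E=30, B=20, C=16.
Highest is now A (50).

A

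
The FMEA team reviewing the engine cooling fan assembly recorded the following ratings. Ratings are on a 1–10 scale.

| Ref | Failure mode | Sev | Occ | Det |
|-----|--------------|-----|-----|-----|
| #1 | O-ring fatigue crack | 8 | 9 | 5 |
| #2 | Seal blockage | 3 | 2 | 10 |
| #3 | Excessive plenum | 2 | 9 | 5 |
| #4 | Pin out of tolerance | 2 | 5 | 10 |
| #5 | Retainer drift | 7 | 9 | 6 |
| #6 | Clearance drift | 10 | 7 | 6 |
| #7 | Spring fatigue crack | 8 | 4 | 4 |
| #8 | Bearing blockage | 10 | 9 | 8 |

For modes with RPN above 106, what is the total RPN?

2006

RPN = Severity × Occurrence × Detection:
  #1: 8 × 9 × 5 = 360
  #2: 3 × 2 × 10 = 60
  #3: 2 × 9 × 5 = 90
  #4: 2 × 5 × 10 = 100
  #5: 7 × 9 × 6 = 378
  #6: 10 × 7 × 6 = 420
  #7: 8 × 4 × 4 = 128
  #8: 10 × 9 × 8 = 720
RPN > 106: #1 (360), #5 (378), #6 (420), #7 (128), #8 (720).
Sum: 360 + 378 + 420 + 128 + 720 = 2006.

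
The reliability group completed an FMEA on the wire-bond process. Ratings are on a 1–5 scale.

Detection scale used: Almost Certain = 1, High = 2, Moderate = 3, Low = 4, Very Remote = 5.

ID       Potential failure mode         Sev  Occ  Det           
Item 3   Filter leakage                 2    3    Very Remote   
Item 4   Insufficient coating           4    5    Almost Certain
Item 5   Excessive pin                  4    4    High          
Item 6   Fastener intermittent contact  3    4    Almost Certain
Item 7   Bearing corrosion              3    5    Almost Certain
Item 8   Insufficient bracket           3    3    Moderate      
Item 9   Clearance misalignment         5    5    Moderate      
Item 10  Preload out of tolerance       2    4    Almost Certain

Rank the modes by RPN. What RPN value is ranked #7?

12

RPN = Severity × Occurrence × Detection:
  Item 3: 2 × 3 × 5 = 30
  Item 4: 4 × 5 × 1 = 20
  Item 5: 4 × 4 × 2 = 32
  Item 6: 3 × 4 × 1 = 12
  Item 7: 3 × 5 × 1 = 15
  Item 8: 3 × 3 × 3 = 27
  Item 9: 5 × 5 × 3 = 75
  Item 10: 2 × 4 × 1 = 8
Sorted descending: 75, 32, 30, 27, 20, 15, 12, 8.
The seventh-highest RPN is 12 (Item 6).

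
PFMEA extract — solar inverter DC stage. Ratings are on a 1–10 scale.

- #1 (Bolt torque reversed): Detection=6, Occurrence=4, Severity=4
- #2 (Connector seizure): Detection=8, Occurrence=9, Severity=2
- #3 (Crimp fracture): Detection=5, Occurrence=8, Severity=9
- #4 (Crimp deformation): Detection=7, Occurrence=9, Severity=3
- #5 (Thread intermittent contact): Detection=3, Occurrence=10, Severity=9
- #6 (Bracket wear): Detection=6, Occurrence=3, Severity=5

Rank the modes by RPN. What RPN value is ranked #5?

RPN = Severity × Occurrence × Detection:
  #1: 4 × 4 × 6 = 96
  #2: 2 × 9 × 8 = 144
  #3: 9 × 8 × 5 = 360
  #4: 3 × 9 × 7 = 189
  #5: 9 × 10 × 3 = 270
  #6: 5 × 3 × 6 = 90
Sorted descending: 360, 270, 189, 144, 96, 90.
The fifth-highest RPN is 96 (#1).

96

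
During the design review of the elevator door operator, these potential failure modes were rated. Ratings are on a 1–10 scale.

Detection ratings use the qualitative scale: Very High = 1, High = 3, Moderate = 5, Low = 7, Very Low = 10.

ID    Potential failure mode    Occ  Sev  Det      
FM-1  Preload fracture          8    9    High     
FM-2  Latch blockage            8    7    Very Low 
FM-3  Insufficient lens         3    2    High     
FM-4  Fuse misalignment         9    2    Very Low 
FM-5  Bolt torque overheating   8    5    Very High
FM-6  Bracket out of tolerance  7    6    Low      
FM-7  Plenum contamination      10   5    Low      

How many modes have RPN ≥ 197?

RPN = Severity × Occurrence × Detection:
  FM-1: 9 × 8 × 3 = 216
  FM-2: 7 × 8 × 10 = 560
  FM-3: 2 × 3 × 3 = 18
  FM-4: 2 × 9 × 10 = 180
  FM-5: 5 × 8 × 1 = 40
  FM-6: 6 × 7 × 7 = 294
  FM-7: 5 × 10 × 7 = 350
Modes with RPN ≥ 197: FM-1 (216), FM-2 (560), FM-6 (294), FM-7 (350) → 4.

4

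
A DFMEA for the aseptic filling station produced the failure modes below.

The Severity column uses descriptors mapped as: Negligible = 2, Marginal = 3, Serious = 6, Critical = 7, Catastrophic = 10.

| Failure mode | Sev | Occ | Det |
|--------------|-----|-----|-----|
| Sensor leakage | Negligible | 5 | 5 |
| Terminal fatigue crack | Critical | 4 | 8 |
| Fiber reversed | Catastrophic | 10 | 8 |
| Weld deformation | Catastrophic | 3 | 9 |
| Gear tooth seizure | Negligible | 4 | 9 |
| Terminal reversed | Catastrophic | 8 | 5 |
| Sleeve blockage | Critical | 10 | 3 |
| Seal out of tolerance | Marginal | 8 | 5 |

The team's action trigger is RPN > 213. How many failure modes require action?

RPN = Severity × Occurrence × Detection:
  Sensor leakage: 2 × 5 × 5 = 50
  Terminal fatigue crack: 7 × 4 × 8 = 224
  Fiber reversed: 10 × 10 × 8 = 800
  Weld deformation: 10 × 3 × 9 = 270
  Gear tooth seizure: 2 × 4 × 9 = 72
  Terminal reversed: 10 × 8 × 5 = 400
  Sleeve blockage: 7 × 10 × 3 = 210
  Seal out of tolerance: 3 × 8 × 5 = 120
Modes with RPN > 213: Terminal fatigue crack (224), Fiber reversed (800), Weld deformation (270), Terminal reversed (400) → 4.

4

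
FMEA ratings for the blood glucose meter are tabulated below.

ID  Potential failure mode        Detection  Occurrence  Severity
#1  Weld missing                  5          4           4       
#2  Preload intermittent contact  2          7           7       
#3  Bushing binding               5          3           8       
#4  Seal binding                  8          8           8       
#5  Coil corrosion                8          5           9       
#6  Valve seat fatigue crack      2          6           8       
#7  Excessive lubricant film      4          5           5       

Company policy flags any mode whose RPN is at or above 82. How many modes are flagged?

RPN = Severity × Occurrence × Detection:
  #1: 4 × 4 × 5 = 80
  #2: 7 × 7 × 2 = 98
  #3: 8 × 3 × 5 = 120
  #4: 8 × 8 × 8 = 512
  #5: 9 × 5 × 8 = 360
  #6: 8 × 6 × 2 = 96
  #7: 5 × 5 × 4 = 100
Modes with RPN ≥ 82: #2 (98), #3 (120), #4 (512), #5 (360), #6 (96), #7 (100) → 6.

6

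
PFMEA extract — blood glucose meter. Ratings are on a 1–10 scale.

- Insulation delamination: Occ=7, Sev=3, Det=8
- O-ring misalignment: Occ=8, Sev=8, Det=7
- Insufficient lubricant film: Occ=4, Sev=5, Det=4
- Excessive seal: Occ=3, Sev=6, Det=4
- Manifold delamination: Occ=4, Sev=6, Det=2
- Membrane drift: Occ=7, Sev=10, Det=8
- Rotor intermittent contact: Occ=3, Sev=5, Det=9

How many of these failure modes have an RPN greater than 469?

RPN = Severity × Occurrence × Detection:
  Insulation delamination: 3 × 7 × 8 = 168
  O-ring misalignment: 8 × 8 × 7 = 448
  Insufficient lubricant film: 5 × 4 × 4 = 80
  Excessive seal: 6 × 3 × 4 = 72
  Manifold delamination: 6 × 4 × 2 = 48
  Membrane drift: 10 × 7 × 8 = 560
  Rotor intermittent contact: 5 × 3 × 9 = 135
Modes with RPN > 469: Membrane drift (560) → 1.

1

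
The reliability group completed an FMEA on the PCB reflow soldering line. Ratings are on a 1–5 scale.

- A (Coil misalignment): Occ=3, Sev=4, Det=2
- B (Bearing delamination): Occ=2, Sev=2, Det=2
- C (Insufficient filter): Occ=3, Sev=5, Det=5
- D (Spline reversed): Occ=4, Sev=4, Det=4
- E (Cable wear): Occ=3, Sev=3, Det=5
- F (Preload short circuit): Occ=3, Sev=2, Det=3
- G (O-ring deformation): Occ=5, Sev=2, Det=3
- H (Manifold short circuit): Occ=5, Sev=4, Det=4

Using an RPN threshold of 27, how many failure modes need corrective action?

5

RPN = Severity × Occurrence × Detection:
  A: 4 × 3 × 2 = 24
  B: 2 × 2 × 2 = 8
  C: 5 × 3 × 5 = 75
  D: 4 × 4 × 4 = 64
  E: 3 × 3 × 5 = 45
  F: 2 × 3 × 3 = 18
  G: 2 × 5 × 3 = 30
  H: 4 × 5 × 4 = 80
Modes with RPN ≥ 27: C (75), D (64), E (45), G (30), H (80) → 5.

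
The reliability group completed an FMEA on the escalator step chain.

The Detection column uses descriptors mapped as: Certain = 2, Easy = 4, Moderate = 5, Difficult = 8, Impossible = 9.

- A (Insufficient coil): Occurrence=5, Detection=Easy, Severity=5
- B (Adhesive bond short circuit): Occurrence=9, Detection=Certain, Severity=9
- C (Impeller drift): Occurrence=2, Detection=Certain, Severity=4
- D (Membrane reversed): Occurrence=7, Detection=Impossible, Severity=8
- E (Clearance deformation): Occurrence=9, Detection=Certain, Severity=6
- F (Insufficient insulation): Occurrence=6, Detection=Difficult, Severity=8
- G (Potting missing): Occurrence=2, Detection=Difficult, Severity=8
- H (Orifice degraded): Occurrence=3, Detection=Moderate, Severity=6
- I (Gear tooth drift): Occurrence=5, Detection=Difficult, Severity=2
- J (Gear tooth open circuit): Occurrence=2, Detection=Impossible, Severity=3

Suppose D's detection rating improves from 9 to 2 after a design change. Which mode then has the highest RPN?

RPN = Severity × Occurrence × Detection:
  A: 5 × 5 × 4 = 100
  B: 9 × 9 × 2 = 162
  C: 4 × 2 × 2 = 16
  D: 8 × 7 × 9 = 504
  E: 6 × 9 × 2 = 108
  F: 8 × 6 × 8 = 384
  G: 8 × 2 × 8 = 128
  H: 6 × 3 × 5 = 90
  I: 2 × 5 × 8 = 80
  J: 3 × 2 × 9 = 54
After action: D → 8 × 7 × 2 = 112.
Revised RPNs: F=384, B=162, G=128, D=112, E=108, A=100, H=90, I=80, J=54, C=16.
Highest is now F (384).

F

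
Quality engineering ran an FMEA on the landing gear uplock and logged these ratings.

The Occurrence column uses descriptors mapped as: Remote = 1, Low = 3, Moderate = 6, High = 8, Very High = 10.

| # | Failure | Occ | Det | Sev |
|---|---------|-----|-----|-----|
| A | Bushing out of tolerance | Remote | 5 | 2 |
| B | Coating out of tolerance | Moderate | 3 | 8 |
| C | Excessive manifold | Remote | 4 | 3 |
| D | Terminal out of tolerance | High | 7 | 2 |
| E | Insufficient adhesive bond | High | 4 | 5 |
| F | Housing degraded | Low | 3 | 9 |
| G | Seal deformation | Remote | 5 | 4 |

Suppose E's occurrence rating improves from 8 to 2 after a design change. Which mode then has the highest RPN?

RPN = Severity × Occurrence × Detection:
  A: 2 × 1 × 5 = 10
  B: 8 × 6 × 3 = 144
  C: 3 × 1 × 4 = 12
  D: 2 × 8 × 7 = 112
  E: 5 × 8 × 4 = 160
  F: 9 × 3 × 3 = 81
  G: 4 × 1 × 5 = 20
After action: E → 5 × 2 × 4 = 40.
Revised RPNs: B=144, D=112, F=81, E=40, G=20, C=12, A=10.
Highest is now B (144).

B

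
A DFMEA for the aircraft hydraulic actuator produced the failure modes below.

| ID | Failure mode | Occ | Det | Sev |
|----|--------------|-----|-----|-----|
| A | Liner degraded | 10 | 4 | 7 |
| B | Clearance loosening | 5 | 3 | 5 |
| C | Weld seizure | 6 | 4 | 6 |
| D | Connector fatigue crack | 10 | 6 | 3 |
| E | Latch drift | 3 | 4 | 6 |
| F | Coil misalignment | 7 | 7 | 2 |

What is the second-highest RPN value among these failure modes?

RPN = Severity × Occurrence × Detection:
  A: 7 × 10 × 4 = 280
  B: 5 × 5 × 3 = 75
  C: 6 × 6 × 4 = 144
  D: 3 × 10 × 6 = 180
  E: 6 × 3 × 4 = 72
  F: 2 × 7 × 7 = 98
Sorted descending: 280, 180, 144, 98, 75, 72.
The second-highest RPN is 180 (D).

180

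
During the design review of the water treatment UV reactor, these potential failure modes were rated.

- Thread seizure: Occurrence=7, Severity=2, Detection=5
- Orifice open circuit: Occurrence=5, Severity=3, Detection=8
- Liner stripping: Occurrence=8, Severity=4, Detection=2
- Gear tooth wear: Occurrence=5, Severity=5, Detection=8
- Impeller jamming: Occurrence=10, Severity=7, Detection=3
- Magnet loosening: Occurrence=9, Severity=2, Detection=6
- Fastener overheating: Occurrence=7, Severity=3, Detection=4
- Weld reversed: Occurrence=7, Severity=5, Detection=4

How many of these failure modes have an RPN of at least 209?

1

RPN = Severity × Occurrence × Detection:
  Thread seizure: 2 × 7 × 5 = 70
  Orifice open circuit: 3 × 5 × 8 = 120
  Liner stripping: 4 × 8 × 2 = 64
  Gear tooth wear: 5 × 5 × 8 = 200
  Impeller jamming: 7 × 10 × 3 = 210
  Magnet loosening: 2 × 9 × 6 = 108
  Fastener overheating: 3 × 7 × 4 = 84
  Weld reversed: 5 × 7 × 4 = 140
Modes with RPN ≥ 209: Impeller jamming (210) → 1.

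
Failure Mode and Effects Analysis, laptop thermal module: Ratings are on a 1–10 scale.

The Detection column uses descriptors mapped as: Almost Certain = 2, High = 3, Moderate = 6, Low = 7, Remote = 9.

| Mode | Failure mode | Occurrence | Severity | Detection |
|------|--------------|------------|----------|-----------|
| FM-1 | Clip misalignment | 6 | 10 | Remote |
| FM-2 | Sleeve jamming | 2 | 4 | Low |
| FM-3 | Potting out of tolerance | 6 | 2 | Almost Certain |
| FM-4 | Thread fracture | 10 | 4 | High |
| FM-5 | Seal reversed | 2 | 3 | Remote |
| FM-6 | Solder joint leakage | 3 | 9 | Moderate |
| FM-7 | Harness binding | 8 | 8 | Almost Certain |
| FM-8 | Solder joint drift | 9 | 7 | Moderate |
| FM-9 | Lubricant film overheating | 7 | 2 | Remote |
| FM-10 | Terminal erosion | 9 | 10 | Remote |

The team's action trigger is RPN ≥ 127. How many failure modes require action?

RPN = Severity × Occurrence × Detection:
  FM-1: 10 × 6 × 9 = 540
  FM-2: 4 × 2 × 7 = 56
  FM-3: 2 × 6 × 2 = 24
  FM-4: 4 × 10 × 3 = 120
  FM-5: 3 × 2 × 9 = 54
  FM-6: 9 × 3 × 6 = 162
  FM-7: 8 × 8 × 2 = 128
  FM-8: 7 × 9 × 6 = 378
  FM-9: 2 × 7 × 9 = 126
  FM-10: 10 × 9 × 9 = 810
Modes with RPN ≥ 127: FM-1 (540), FM-6 (162), FM-7 (128), FM-8 (378), FM-10 (810) → 5.

5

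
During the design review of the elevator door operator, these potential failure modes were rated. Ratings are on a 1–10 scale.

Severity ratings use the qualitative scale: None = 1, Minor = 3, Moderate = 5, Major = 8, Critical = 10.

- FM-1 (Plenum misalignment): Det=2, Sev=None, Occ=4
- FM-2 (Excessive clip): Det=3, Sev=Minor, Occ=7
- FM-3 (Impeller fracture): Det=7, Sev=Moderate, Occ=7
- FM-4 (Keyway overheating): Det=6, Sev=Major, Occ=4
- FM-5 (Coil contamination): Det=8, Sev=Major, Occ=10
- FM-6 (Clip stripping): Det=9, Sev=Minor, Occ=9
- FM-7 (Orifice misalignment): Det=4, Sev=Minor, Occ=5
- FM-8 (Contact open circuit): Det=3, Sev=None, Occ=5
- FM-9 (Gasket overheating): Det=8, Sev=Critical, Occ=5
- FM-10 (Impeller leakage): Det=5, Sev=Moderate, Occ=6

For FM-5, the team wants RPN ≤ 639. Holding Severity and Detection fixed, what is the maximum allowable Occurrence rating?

FM-5: S=8, O=10, D=8 → current RPN = 640.
Fixed product = 64. Need 64 × O ≤ 639, so O ≤ 639/64 = 9.98.
Maximum integer Occurrence rating = 9 (gives RPN 576; O=10 would give 640 > 639).

9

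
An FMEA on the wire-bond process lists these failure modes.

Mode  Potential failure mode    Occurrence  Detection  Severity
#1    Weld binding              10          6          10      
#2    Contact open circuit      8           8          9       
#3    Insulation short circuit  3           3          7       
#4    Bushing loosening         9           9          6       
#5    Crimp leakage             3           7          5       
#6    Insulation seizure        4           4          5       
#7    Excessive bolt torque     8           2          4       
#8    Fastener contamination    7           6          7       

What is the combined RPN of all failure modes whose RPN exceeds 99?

RPN = Severity × Occurrence × Detection:
  #1: 10 × 10 × 6 = 600
  #2: 9 × 8 × 8 = 576
  #3: 7 × 3 × 3 = 63
  #4: 6 × 9 × 9 = 486
  #5: 5 × 3 × 7 = 105
  #6: 5 × 4 × 4 = 80
  #7: 4 × 8 × 2 = 64
  #8: 7 × 7 × 6 = 294
RPN > 99: #1 (600), #2 (576), #4 (486), #5 (105), #8 (294).
Sum: 600 + 576 + 486 + 105 + 294 = 2061.

2061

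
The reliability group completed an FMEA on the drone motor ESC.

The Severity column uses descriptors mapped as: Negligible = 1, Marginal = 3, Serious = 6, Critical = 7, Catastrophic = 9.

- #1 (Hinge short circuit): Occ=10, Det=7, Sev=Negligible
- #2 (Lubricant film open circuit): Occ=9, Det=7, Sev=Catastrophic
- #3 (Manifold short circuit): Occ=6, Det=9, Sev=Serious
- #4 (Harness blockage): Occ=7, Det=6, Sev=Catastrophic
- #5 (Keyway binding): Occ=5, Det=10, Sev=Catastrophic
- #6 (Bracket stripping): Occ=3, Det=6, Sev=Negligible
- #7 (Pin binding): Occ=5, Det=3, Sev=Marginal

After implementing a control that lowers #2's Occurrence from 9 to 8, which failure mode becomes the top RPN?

#2

RPN = Severity × Occurrence × Detection:
  #1: 1 × 10 × 7 = 70
  #2: 9 × 9 × 7 = 567
  #3: 6 × 6 × 9 = 324
  #4: 9 × 7 × 6 = 378
  #5: 9 × 5 × 10 = 450
  #6: 1 × 3 × 6 = 18
  #7: 3 × 5 × 3 = 45
After action: #2 → 9 × 8 × 7 = 504.
Revised RPNs: #2=504, #5=450, #4=378, #3=324, #1=70, #7=45, #6=18.
Highest is now #2 (504).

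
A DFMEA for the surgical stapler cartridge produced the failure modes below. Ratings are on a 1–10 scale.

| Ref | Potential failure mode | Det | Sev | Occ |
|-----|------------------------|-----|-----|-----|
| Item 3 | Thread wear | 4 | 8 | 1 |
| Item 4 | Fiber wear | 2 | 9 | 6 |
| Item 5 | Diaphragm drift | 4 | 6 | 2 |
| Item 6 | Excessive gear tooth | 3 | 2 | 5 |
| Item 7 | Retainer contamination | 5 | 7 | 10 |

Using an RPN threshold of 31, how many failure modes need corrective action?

4

RPN = Severity × Occurrence × Detection:
  Item 3: 8 × 1 × 4 = 32
  Item 4: 9 × 6 × 2 = 108
  Item 5: 6 × 2 × 4 = 48
  Item 6: 2 × 5 × 3 = 30
  Item 7: 7 × 10 × 5 = 350
Modes with RPN ≥ 31: Item 3 (32), Item 4 (108), Item 5 (48), Item 7 (350) → 4.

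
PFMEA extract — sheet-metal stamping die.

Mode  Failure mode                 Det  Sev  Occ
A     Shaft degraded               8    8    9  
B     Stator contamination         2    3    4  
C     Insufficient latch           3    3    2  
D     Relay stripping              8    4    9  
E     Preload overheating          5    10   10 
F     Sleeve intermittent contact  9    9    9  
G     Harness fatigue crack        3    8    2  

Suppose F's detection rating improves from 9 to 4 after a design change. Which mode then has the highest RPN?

A

RPN = Severity × Occurrence × Detection:
  A: 8 × 9 × 8 = 576
  B: 3 × 4 × 2 = 24
  C: 3 × 2 × 3 = 18
  D: 4 × 9 × 8 = 288
  E: 10 × 10 × 5 = 500
  F: 9 × 9 × 9 = 729
  G: 8 × 2 × 3 = 48
After action: F → 9 × 9 × 4 = 324.
Revised RPNs: A=576, E=500, F=324, D=288, G=48, B=24, C=18.
Highest is now A (576).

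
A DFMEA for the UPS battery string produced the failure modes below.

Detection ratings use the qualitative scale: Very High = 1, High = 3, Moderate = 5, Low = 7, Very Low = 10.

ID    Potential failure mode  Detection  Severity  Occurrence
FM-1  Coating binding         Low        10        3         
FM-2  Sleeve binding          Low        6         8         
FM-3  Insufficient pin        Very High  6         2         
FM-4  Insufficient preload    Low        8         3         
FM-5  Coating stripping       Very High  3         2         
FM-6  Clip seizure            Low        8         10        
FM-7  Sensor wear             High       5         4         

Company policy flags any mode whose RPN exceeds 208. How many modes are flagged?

3

RPN = Severity × Occurrence × Detection:
  FM-1: 10 × 3 × 7 = 210
  FM-2: 6 × 8 × 7 = 336
  FM-3: 6 × 2 × 1 = 12
  FM-4: 8 × 3 × 7 = 168
  FM-5: 3 × 2 × 1 = 6
  FM-6: 8 × 10 × 7 = 560
  FM-7: 5 × 4 × 3 = 60
Modes with RPN > 208: FM-1 (210), FM-2 (336), FM-6 (560) → 3.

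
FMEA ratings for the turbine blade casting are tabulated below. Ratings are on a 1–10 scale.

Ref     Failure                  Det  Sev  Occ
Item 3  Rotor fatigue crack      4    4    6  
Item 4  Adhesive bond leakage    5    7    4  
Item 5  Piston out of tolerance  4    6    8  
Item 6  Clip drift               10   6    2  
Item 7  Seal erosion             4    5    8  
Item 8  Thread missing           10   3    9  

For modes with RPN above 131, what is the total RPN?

762

RPN = Severity × Occurrence × Detection:
  Item 3: 4 × 6 × 4 = 96
  Item 4: 7 × 4 × 5 = 140
  Item 5: 6 × 8 × 4 = 192
  Item 6: 6 × 2 × 10 = 120
  Item 7: 5 × 8 × 4 = 160
  Item 8: 3 × 9 × 10 = 270
RPN > 131: Item 4 (140), Item 5 (192), Item 7 (160), Item 8 (270).
Sum: 140 + 192 + 160 + 270 = 762.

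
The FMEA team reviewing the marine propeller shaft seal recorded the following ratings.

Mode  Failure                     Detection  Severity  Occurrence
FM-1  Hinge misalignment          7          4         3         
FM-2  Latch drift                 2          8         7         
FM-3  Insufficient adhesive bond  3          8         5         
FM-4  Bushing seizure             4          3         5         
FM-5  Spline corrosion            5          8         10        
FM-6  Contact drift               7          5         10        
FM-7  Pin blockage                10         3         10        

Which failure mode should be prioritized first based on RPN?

RPN = Severity × Occurrence × Detection:
  FM-1: 4 × 3 × 7 = 84
  FM-2: 8 × 7 × 2 = 112
  FM-3: 8 × 5 × 3 = 120
  FM-4: 3 × 5 × 4 = 60
  FM-5: 8 × 10 × 5 = 400
  FM-6: 5 × 10 × 7 = 350
  FM-7: 3 × 10 × 10 = 300
Highest RPN is 400 → FM-5.

FM-5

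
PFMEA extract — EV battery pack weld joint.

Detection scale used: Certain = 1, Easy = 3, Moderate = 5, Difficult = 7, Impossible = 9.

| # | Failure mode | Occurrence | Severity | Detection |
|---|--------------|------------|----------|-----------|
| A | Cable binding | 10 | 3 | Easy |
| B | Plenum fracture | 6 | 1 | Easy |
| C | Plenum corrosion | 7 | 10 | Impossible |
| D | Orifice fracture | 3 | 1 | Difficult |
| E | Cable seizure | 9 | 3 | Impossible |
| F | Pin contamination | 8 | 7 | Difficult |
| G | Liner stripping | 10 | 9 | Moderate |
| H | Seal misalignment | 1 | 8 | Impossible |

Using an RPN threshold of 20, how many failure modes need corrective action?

RPN = Severity × Occurrence × Detection:
  A: 3 × 10 × 3 = 90
  B: 1 × 6 × 3 = 18
  C: 10 × 7 × 9 = 630
  D: 1 × 3 × 7 = 21
  E: 3 × 9 × 9 = 243
  F: 7 × 8 × 7 = 392
  G: 9 × 10 × 5 = 450
  H: 8 × 1 × 9 = 72
Modes with RPN ≥ 20: A (90), C (630), D (21), E (243), F (392), G (450), H (72) → 7.

7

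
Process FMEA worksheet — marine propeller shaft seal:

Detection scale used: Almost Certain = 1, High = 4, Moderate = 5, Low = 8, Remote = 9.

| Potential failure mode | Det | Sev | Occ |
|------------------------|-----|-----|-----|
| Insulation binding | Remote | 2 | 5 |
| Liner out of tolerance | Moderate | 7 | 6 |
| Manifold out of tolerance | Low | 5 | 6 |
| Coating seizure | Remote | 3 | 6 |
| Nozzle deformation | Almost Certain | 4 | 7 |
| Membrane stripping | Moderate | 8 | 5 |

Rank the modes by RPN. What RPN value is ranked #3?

200

RPN = Severity × Occurrence × Detection:
  Insulation binding: 2 × 5 × 9 = 90
  Liner out of tolerance: 7 × 6 × 5 = 210
  Manifold out of tolerance: 5 × 6 × 8 = 240
  Coating seizure: 3 × 6 × 9 = 162
  Nozzle deformation: 4 × 7 × 1 = 28
  Membrane stripping: 8 × 5 × 5 = 200
Sorted descending: 240, 210, 200, 162, 90, 28.
The third-highest RPN is 200 (Membrane stripping).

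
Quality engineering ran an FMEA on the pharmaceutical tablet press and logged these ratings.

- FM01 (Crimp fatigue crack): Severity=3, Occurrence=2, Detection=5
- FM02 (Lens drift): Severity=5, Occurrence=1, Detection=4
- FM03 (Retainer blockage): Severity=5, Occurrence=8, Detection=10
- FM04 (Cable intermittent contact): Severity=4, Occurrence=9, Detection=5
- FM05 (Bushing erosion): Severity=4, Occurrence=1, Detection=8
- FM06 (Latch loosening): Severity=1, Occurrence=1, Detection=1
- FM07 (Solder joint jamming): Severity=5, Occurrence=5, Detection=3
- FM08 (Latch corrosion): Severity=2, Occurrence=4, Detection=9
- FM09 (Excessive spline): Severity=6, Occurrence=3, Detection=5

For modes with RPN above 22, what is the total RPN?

RPN = Severity × Occurrence × Detection:
  FM01: 3 × 2 × 5 = 30
  FM02: 5 × 1 × 4 = 20
  FM03: 5 × 8 × 10 = 400
  FM04: 4 × 9 × 5 = 180
  FM05: 4 × 1 × 8 = 32
  FM06: 1 × 1 × 1 = 1
  FM07: 5 × 5 × 3 = 75
  FM08: 2 × 4 × 9 = 72
  FM09: 6 × 3 × 5 = 90
RPN > 22: FM01 (30), FM03 (400), FM04 (180), FM05 (32), FM07 (75), FM08 (72), FM09 (90).
Sum: 30 + 400 + 180 + 32 + 75 + 72 + 90 = 879.

879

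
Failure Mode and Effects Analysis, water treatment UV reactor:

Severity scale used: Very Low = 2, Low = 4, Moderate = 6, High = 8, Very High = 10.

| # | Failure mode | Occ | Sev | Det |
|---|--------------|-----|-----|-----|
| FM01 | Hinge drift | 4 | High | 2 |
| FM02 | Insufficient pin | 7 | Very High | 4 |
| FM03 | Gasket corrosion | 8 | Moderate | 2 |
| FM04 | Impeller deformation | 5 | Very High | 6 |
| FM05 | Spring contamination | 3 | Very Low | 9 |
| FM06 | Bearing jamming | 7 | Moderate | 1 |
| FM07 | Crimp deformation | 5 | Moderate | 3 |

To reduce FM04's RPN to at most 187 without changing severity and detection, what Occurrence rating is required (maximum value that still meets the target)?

FM04: S=10, O=5, D=6 → current RPN = 300.
Fixed product = 60. Need 60 × O ≤ 187, so O ≤ 187/60 = 3.12.
Maximum integer Occurrence rating = 3 (gives RPN 180; O=4 would give 240 > 187).

3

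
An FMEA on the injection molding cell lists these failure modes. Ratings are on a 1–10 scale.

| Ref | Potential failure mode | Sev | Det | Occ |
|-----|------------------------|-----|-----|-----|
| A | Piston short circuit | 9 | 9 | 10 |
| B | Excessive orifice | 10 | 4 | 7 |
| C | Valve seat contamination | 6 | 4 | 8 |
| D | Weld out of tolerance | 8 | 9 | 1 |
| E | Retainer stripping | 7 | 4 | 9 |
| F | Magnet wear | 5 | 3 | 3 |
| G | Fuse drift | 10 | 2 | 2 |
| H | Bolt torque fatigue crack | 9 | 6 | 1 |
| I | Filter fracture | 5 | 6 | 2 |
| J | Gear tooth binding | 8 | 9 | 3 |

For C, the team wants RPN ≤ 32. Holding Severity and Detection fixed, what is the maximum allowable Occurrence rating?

C: S=6, O=8, D=4 → current RPN = 192.
Fixed product = 24. Need 24 × O ≤ 32, so O ≤ 32/24 = 1.33.
Maximum integer Occurrence rating = 1 (gives RPN 24; O=2 would give 48 > 32).

1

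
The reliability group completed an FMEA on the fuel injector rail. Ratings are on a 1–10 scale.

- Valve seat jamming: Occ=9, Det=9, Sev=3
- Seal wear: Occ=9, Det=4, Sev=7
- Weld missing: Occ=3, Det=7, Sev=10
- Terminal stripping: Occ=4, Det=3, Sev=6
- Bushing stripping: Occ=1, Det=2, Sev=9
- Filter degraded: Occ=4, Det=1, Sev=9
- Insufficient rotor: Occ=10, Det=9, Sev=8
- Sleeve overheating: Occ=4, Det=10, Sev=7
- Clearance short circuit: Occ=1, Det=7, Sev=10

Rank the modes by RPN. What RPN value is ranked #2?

RPN = Severity × Occurrence × Detection:
  Valve seat jamming: 3 × 9 × 9 = 243
  Seal wear: 7 × 9 × 4 = 252
  Weld missing: 10 × 3 × 7 = 210
  Terminal stripping: 6 × 4 × 3 = 72
  Bushing stripping: 9 × 1 × 2 = 18
  Filter degraded: 9 × 4 × 1 = 36
  Insufficient rotor: 8 × 10 × 9 = 720
  Sleeve overheating: 7 × 4 × 10 = 280
  Clearance short circuit: 10 × 1 × 7 = 70
Sorted descending: 720, 280, 252, 243, 210, 72, 70, 36, 18.
The second-highest RPN is 280 (Sleeve overheating).

280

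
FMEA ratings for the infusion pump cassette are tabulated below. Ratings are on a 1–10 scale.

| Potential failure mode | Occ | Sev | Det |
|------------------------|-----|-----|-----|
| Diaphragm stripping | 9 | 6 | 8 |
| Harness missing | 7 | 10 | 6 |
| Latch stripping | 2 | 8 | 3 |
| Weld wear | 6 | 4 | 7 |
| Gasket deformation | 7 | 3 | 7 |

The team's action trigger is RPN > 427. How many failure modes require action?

1

RPN = Severity × Occurrence × Detection:
  Diaphragm stripping: 6 × 9 × 8 = 432
  Harness missing: 10 × 7 × 6 = 420
  Latch stripping: 8 × 2 × 3 = 48
  Weld wear: 4 × 6 × 7 = 168
  Gasket deformation: 3 × 7 × 7 = 147
Modes with RPN > 427: Diaphragm stripping (432) → 1.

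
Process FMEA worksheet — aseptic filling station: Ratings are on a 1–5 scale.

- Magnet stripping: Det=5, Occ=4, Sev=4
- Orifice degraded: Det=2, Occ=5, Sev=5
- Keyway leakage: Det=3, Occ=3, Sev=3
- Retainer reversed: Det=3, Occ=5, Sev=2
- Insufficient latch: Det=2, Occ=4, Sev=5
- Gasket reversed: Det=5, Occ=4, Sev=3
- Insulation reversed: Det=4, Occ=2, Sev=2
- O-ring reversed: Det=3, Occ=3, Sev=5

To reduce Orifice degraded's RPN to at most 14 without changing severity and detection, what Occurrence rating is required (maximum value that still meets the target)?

1

Orifice degraded: S=5, O=5, D=2 → current RPN = 50.
Fixed product = 10. Need 10 × O ≤ 14, so O ≤ 14/10 = 1.40.
Maximum integer Occurrence rating = 1 (gives RPN 10; O=2 would give 20 > 14).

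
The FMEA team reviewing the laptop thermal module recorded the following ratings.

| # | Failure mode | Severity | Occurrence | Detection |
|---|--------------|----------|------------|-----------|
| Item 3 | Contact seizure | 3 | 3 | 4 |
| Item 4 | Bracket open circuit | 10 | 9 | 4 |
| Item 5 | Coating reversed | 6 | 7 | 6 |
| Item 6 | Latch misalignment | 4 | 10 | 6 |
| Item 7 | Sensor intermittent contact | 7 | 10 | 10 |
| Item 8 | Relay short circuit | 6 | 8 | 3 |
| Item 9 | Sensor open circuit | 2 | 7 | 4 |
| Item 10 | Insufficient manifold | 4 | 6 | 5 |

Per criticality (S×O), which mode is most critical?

Criticality = Severity × Occurrence:
  Item 3: 3 × 3 = 9
  Item 4: 10 × 9 = 90
  Item 5: 6 × 7 = 42
  Item 6: 4 × 10 = 40
  Item 7: 7 × 10 = 70
  Item 8: 6 × 8 = 48
  Item 9: 2 × 7 = 14
  Item 10: 4 × 6 = 24
Highest criticality is 90 → Item 4.

Item 4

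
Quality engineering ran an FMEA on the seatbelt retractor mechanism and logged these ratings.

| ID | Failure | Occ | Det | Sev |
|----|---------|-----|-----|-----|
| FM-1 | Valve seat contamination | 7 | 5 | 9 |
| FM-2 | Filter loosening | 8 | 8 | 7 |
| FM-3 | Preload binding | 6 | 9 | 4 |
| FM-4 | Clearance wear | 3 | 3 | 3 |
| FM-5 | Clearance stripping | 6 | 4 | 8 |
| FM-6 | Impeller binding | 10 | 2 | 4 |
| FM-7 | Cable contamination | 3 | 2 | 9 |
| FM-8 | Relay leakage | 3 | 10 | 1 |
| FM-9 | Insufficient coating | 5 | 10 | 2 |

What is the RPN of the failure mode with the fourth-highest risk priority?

192

RPN = Severity × Occurrence × Detection:
  FM-1: 9 × 7 × 5 = 315
  FM-2: 7 × 8 × 8 = 448
  FM-3: 4 × 6 × 9 = 216
  FM-4: 3 × 3 × 3 = 27
  FM-5: 8 × 6 × 4 = 192
  FM-6: 4 × 10 × 2 = 80
  FM-7: 9 × 3 × 2 = 54
  FM-8: 1 × 3 × 10 = 30
  FM-9: 2 × 5 × 10 = 100
Sorted descending: 448, 315, 216, 192, 100, 80, 54, 30, 27.
The fourth-highest RPN is 192 (FM-5).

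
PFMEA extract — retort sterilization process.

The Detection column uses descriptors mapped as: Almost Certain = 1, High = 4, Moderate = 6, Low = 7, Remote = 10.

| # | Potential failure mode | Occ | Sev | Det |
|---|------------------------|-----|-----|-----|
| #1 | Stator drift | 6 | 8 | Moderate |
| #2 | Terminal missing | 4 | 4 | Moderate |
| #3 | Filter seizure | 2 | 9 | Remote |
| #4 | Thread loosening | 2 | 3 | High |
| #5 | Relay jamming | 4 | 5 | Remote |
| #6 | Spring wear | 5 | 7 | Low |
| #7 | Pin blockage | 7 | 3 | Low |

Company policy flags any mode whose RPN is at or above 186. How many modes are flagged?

RPN = Severity × Occurrence × Detection:
  #1: 8 × 6 × 6 = 288
  #2: 4 × 4 × 6 = 96
  #3: 9 × 2 × 10 = 180
  #4: 3 × 2 × 4 = 24
  #5: 5 × 4 × 10 = 200
  #6: 7 × 5 × 7 = 245
  #7: 3 × 7 × 7 = 147
Modes with RPN ≥ 186: #1 (288), #5 (200), #6 (245) → 3.

3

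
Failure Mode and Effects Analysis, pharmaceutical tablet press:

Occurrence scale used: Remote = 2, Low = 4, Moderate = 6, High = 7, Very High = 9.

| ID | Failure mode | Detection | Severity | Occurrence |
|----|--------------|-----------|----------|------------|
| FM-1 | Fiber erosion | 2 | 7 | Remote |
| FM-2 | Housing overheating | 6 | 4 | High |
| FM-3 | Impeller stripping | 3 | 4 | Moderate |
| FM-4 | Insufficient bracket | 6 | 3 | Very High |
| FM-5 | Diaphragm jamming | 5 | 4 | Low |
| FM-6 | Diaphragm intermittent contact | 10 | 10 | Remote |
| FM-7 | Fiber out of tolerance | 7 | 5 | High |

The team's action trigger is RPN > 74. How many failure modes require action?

RPN = Severity × Occurrence × Detection:
  FM-1: 7 × 2 × 2 = 28
  FM-2: 4 × 7 × 6 = 168
  FM-3: 4 × 6 × 3 = 72
  FM-4: 3 × 9 × 6 = 162
  FM-5: 4 × 4 × 5 = 80
  FM-6: 10 × 2 × 10 = 200
  FM-7: 5 × 7 × 7 = 245
Modes with RPN > 74: FM-2 (168), FM-4 (162), FM-5 (80), FM-6 (200), FM-7 (245) → 5.

5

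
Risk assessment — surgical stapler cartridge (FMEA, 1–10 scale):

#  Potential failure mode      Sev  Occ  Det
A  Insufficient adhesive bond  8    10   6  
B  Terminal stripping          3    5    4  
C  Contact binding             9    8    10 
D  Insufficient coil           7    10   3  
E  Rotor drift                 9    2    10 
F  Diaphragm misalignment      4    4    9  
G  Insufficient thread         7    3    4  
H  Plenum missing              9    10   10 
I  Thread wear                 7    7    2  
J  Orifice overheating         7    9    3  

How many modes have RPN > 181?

5

RPN = Severity × Occurrence × Detection:
  A: 8 × 10 × 6 = 480
  B: 3 × 5 × 4 = 60
  C: 9 × 8 × 10 = 720
  D: 7 × 10 × 3 = 210
  E: 9 × 2 × 10 = 180
  F: 4 × 4 × 9 = 144
  G: 7 × 3 × 4 = 84
  H: 9 × 10 × 10 = 900
  I: 7 × 7 × 2 = 98
  J: 7 × 9 × 3 = 189
Modes with RPN > 181: A (480), C (720), D (210), H (900), J (189) → 5.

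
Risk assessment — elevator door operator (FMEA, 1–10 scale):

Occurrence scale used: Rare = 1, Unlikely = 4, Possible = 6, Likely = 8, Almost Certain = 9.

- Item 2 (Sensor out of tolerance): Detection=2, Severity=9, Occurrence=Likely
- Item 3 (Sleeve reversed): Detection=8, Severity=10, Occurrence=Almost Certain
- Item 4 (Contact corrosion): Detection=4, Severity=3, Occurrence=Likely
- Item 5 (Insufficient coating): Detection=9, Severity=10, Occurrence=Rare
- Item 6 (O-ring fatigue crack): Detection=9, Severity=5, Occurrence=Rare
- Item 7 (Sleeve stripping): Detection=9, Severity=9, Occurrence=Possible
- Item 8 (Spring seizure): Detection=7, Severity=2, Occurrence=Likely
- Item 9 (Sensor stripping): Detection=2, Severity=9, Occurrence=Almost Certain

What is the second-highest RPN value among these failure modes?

486

RPN = Severity × Occurrence × Detection:
  Item 2: 9 × 8 × 2 = 144
  Item 3: 10 × 9 × 8 = 720
  Item 4: 3 × 8 × 4 = 96
  Item 5: 10 × 1 × 9 = 90
  Item 6: 5 × 1 × 9 = 45
  Item 7: 9 × 6 × 9 = 486
  Item 8: 2 × 8 × 7 = 112
  Item 9: 9 × 9 × 2 = 162
Sorted descending: 720, 486, 162, 144, 112, 96, 90, 45.
The second-highest RPN is 486 (Item 7).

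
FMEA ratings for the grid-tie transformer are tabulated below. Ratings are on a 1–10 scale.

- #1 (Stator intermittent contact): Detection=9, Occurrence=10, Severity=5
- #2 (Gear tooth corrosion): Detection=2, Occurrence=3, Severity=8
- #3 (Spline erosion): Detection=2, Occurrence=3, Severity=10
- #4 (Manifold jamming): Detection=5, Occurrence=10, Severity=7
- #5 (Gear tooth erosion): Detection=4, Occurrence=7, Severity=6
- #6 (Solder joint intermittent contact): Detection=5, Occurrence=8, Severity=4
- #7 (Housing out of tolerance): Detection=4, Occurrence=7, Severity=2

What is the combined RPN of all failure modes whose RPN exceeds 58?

RPN = Severity × Occurrence × Detection:
  #1: 5 × 10 × 9 = 450
  #2: 8 × 3 × 2 = 48
  #3: 10 × 3 × 2 = 60
  #4: 7 × 10 × 5 = 350
  #5: 6 × 7 × 4 = 168
  #6: 4 × 8 × 5 = 160
  #7: 2 × 7 × 4 = 56
RPN > 58: #1 (450), #3 (60), #4 (350), #5 (168), #6 (160).
Sum: 450 + 60 + 350 + 168 + 160 = 1188.

1188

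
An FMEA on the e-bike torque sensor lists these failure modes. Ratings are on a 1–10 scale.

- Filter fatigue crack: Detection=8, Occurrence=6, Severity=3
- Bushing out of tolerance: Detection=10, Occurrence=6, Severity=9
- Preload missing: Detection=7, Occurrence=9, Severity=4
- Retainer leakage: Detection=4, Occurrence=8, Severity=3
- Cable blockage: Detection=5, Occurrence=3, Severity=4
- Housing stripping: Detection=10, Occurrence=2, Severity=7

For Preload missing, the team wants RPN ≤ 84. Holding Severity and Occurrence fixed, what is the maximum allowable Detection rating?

Preload missing: S=4, O=9, D=7 → current RPN = 252.
Fixed product = 36. Need 36 × D ≤ 84, so D ≤ 84/36 = 2.33.
Maximum integer Detection rating = 2 (gives RPN 72; D=3 would give 108 > 84).

2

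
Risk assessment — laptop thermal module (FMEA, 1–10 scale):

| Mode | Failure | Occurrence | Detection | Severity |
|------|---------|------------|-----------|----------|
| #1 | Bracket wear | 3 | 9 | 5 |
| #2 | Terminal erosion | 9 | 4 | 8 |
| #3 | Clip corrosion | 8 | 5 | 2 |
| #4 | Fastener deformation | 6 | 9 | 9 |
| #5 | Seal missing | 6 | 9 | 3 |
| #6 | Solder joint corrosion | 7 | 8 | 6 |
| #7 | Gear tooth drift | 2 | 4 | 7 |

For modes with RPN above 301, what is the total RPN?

822

RPN = Severity × Occurrence × Detection:
  #1: 5 × 3 × 9 = 135
  #2: 8 × 9 × 4 = 288
  #3: 2 × 8 × 5 = 80
  #4: 9 × 6 × 9 = 486
  #5: 3 × 6 × 9 = 162
  #6: 6 × 7 × 8 = 336
  #7: 7 × 2 × 4 = 56
RPN > 301: #4 (486), #6 (336).
Sum: 486 + 336 = 822.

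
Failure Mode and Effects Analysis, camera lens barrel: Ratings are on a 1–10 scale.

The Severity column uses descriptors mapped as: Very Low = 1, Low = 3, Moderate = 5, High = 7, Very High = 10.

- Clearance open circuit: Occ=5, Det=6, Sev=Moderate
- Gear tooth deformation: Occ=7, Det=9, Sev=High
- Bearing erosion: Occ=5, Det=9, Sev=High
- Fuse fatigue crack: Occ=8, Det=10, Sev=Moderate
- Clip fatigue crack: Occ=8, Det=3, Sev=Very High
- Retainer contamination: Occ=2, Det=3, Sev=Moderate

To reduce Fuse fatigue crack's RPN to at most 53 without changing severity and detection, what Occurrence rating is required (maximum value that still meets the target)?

Fuse fatigue crack: S=5, O=8, D=10 → current RPN = 400.
Fixed product = 50. Need 50 × O ≤ 53, so O ≤ 53/50 = 1.06.
Maximum integer Occurrence rating = 1 (gives RPN 50; O=2 would give 100 > 53).

1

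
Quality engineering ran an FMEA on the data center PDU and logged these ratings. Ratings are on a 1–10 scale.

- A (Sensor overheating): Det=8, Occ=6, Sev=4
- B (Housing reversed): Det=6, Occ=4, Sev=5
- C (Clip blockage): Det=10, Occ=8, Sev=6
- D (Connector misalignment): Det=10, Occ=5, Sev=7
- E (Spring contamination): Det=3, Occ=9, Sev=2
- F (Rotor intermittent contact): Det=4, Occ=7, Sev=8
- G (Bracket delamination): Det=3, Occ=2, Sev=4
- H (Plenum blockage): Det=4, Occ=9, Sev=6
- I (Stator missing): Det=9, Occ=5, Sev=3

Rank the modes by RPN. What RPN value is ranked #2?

350

RPN = Severity × Occurrence × Detection:
  A: 4 × 6 × 8 = 192
  B: 5 × 4 × 6 = 120
  C: 6 × 8 × 10 = 480
  D: 7 × 5 × 10 = 350
  E: 2 × 9 × 3 = 54
  F: 8 × 7 × 4 = 224
  G: 4 × 2 × 3 = 24
  H: 6 × 9 × 4 = 216
  I: 3 × 5 × 9 = 135
Sorted descending: 480, 350, 224, 216, 192, 135, 120, 54, 24.
The second-highest RPN is 350 (D).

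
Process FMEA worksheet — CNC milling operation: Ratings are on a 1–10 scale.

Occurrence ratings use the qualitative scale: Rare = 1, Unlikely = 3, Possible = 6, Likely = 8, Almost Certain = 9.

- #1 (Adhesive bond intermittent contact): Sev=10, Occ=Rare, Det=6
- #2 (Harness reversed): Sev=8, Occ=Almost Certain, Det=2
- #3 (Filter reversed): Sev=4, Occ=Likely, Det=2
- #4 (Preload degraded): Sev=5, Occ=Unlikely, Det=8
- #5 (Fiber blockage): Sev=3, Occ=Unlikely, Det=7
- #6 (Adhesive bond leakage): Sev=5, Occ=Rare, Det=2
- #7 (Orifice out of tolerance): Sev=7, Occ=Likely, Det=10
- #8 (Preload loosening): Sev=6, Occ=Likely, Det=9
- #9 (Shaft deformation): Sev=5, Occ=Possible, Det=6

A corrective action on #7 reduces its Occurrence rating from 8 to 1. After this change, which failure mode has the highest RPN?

#8

RPN = Severity × Occurrence × Detection:
  #1: 10 × 1 × 6 = 60
  #2: 8 × 9 × 2 = 144
  #3: 4 × 8 × 2 = 64
  #4: 5 × 3 × 8 = 120
  #5: 3 × 3 × 7 = 63
  #6: 5 × 1 × 2 = 10
  #7: 7 × 8 × 10 = 560
  #8: 6 × 8 × 9 = 432
  #9: 5 × 6 × 6 = 180
After action: #7 → 7 × 1 × 10 = 70.
Revised RPNs: #8=432, #9=180, #2=144, #4=120, #7=70, #3=64, #5=63, #1=60, #6=10.
Highest is now #8 (432).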